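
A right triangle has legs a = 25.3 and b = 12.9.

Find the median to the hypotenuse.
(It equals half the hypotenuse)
Hypotenuse c = √(a² + b²) = √(640.09 + 166.41) = √806.5 ≈ 28.3989
Median to hypotenuse = c/2 ≈ 28.3989/2 ≈ 14.1995

Median = 14.2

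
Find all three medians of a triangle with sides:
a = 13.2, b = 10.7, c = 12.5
Median formula: m_a = ½√(2b² + 2c² − a²) (and cyclically). a² = 174.24, b² = 114.49, c² = 156.25.
m_a = ½√(2·114.49 + 2·156.25 − 174.24) = ½√367.24 ≈ ½·19.1635 ≈ 9.58175
m_b = ½√(2·174.24 + 2·156.25 − 114.49) = ½√546.49 ≈ ½·23.3771 ≈ 11.6886
m_c = ½√(2·174.24 + 2·114.49 − 156.25) = ½√421.21 ≈ ½·20.5234 ≈ 10.2617

m_a = 9.582, m_b = 11.69, m_c = 10.26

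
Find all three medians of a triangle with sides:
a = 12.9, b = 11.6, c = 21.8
Median formula: m_a = ½√(2b² + 2c² − a²) (and cyclically). a² = 166.41, b² = 134.56, c² = 475.24.
m_a = ½√(2·134.56 + 2·475.24 − 166.41) = ½√1053.19 ≈ ½·32.4529 ≈ 16.2264
m_b = ½√(2·166.41 + 2·475.24 − 134.56) = ½√1148.74 ≈ ½·33.8931 ≈ 16.9465
m_c = ½√(2·166.41 + 2·134.56 − 475.24) = ½√126.7 ≈ ½·11.2561 ≈ 5.62805

m_a = 16.23, m_b = 16.95, m_c = 5.628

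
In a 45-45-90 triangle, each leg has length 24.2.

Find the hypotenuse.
In a 45-45-90 triangle the sides are in ratio 1 : 1 : √2, so hypotenuse = leg·√2.
Hypotenuse = 24.2·√2 ≈ 24.2·1.41421 ≈ 34.224

Hypotenuse = 24.2√2 = 34.22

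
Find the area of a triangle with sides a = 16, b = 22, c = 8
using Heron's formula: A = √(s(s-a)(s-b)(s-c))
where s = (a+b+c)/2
s = (16 + 22 + 8)/2 = 46/2 = 23
s − a = 7, s − b = 1, s − c = 15
s(s−a)(s−b)(s−c) = 23·7·1·15 = 2415
Area = √2415 ≈ 49.1426

s = 23.0, Area = 49.14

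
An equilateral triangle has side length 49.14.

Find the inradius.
r = Area/s with s the semi-perimeter.
Area = (√3/4)·49.14² = (√3/4)·2414.7396 ≈ 0.433013·2414.7396 ≈ 1045.61
s = 3·49.14/2 = 73.71
r ≈ 1045.61/73.71 ≈ 14.1855
(Equivalently r = side/(2√3) = 49.14/3.4641 ≈ 14.1855.)

r = 14.19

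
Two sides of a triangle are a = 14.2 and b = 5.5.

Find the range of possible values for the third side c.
Triangle inequality: |a − b| < c < a + b
|a − b| = |14.2 − 5.5| = 8.7
a + b = 14.2 + 5.5 = 19.7

8.7 < c < 19.7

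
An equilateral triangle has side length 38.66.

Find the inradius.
r = Area/s with s the semi-perimeter.
Area = (√3/4)·38.66² = (√3/4)·1494.5956 ≈ 0.433013·1494.5956 ≈ 647.179
s = 3·38.66/2 = 57.99
r ≈ 647.179/57.99 ≈ 11.1602
(Equivalently r = side/(2√3) = 38.66/3.4641 ≈ 11.1602.)

r = 11.16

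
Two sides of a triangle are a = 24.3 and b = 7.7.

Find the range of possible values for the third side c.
Triangle inequality: |a − b| < c < a + b
|a − b| = |24.3 − 7.7| = 16.6
a + b = 24.3 + 7.7 = 32

16.6 < c < 32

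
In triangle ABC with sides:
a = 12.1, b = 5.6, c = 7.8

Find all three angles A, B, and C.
Law of cosines for each angle (a² = 146.41, b² = 31.36, c² = 60.84):
cos(A) = (b² + c² − a²)/(2bc) = (31.36 + 60.84 − 146.41)/(2·5.6·7.8) = -54.21/87.36 ≈ -0.620536  ⇒  A ≈ 128.355°
cos(B) = (a² + c² − b²)/(2ac) = (146.41 + 60.84 − 31.36)/(2·12.1·7.8) = 175.89/188.76 ≈ 0.931818  ⇒  B ≈ 21.28°
cos(C) = (a² + b² − c²)/(2ab) = (146.41 + 31.36 − 60.84)/(2·12.1·5.6) = 116.93/135.52 ≈ 0.862825  ⇒  C ≈ 30.3648°
Check: A + B + C ≈ 180°

A = 128.4°, B = 21.28°, C = 30.36°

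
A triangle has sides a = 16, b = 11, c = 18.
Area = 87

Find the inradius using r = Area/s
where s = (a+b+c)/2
s = (16 + 11 + 18)/2 = 45/2 = 22.5
r = Area/s = 87/22.5 ≈ 3.86667

r = 3.867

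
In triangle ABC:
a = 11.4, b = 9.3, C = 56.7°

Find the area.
Two sides and the included angle (SAS): A = ½·a·b·sin(C) = ½·11.4·9.3·sin(56.7°)
sin(56.7°) ≈ 0.835807
A ≈ ½·106.02·0.835807 = 53.01·0.835807 ≈ 44.3061

Area = 44.31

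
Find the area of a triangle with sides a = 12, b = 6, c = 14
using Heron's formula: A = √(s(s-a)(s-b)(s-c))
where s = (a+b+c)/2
s = (12 + 6 + 14)/2 = 32/2 = 16
s − a = 4, s − b = 10, s − c = 2
s(s−a)(s−b)(s−c) = 16·4·10·2 = 1280
Area = √1280 ≈ 35.7771

s = 16.0, Area = 35.78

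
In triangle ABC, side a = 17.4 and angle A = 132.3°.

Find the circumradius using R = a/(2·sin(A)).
R = a/(2·sin(A)) = 17.4/(2·sin(132.3°))
sin(132.3°) ≈ 0.739631
R ≈ 17.4/(2·0.739631) = 17.4/1.47926 ≈ 11.7626

R = 11.76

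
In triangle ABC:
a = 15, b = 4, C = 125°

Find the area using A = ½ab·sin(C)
A = ½·a·b·sin(C) = ½·15·4·sin(125°)
sin(125°) ≈ 0.819152
A ≈ ½·60·0.819152 = 30·0.819152 ≈ 24.5746

Area = 24.57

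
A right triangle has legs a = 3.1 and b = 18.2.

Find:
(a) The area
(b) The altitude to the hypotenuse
(a) The legs are perpendicular, so Area = ½·a·b = ½·3.1·18.2 = ½·56.42 = 28.21
(b) Hypotenuse c = √(a² + b²) = √(9.61 + 331.24) = √340.85 ≈ 18.4621
    Area = ½·c·h_c  ⇒  h_c = 2·Area/c = 56.42/18.4621 ≈ 3.05599

Area = 28.21, h_c = 3.056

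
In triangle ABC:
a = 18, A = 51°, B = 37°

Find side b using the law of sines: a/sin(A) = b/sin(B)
a/sin(A) = b/sin(B)  ⇒  b = a·sin(B)/sin(A) = 18·sin(37°)/sin(51°)
sin(37°) ≈ 0.601815, sin(51°) ≈ 0.777146
b ≈ 18·0.601815/0.777146 ≈ 10.8327/0.777146 ≈ 13.939

b = 13.94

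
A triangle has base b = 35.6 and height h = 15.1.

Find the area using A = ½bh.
A = ½·b·h = ½·35.6·15.1 = ½·537.56 = 268.78

Area = 268.78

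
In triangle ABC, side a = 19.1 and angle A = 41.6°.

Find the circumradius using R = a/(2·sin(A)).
R = a/(2·sin(A)) = 19.1/(2·sin(41.6°))
sin(41.6°) ≈ 0.663926
R ≈ 19.1/(2·0.663926) = 19.1/1.32785 ≈ 14.3841

R = 14.38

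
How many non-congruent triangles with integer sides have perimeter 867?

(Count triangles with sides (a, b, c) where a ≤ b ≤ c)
Let a ≤ b ≤ c with a + b + c = 867. The only binding inequality is a + b > c, i.e. 867 − c > c, so c < 867/2; and c ≥ 867/3 since c is the largest side.
So 289 ≤ c ≤ 433. For each c, b runs from ⌈(867 − c)/2⌉ up to c (then a = 867 − b − c satisfies 1 ≤ a ≤ b automatically), giving c − ⌈(867 − c)/2⌉ + 1 choices.
Summing over c: 1 + 2 + 4 + 5 + … + 215 + 217  (145 terms, c = 289, …, 433) = 15769
Check (closed form: nearest integer to p²/48 for even p, (p+3)²/48 for odd p): (867+3)²/48 = 870²/48 = 756900/48 ≈ 15768.75 → 15769

15769 triangles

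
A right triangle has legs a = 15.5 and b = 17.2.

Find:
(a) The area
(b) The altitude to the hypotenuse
(a) The legs are perpendicular, so Area = ½·a·b = ½·15.5·17.2 = ½·266.6 = 133.3
(b) Hypotenuse c = √(a² + b²) = √(240.25 + 295.84) = √536.09 ≈ 23.1536
    Area = ½·c·h_c  ⇒  h_c = 2·Area/c = 266.6/23.1536 ≈ 11.5144

Area = 133.3, h_c = 11.51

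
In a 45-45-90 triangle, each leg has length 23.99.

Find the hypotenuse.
In a 45-45-90 triangle the sides are in ratio 1 : 1 : √2, so hypotenuse = leg·√2.
Hypotenuse = 23.99·√2 ≈ 23.99·1.41421 ≈ 33.927

Hypotenuse = 23.99√2 = 33.93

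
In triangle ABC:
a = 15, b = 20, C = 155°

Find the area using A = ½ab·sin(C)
A = ½·a·b·sin(C) = ½·15·20·sin(155°)
sin(155°) ≈ 0.422618
A ≈ ½·300·0.422618 = 150·0.422618 ≈ 63.3927

Area = 63.39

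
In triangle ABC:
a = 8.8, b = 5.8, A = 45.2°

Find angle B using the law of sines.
a/sin(A) = b/sin(B)  ⇒  sin(B) = b·sin(A)/a = 5.8·sin(45.2°)/8.8
sin(45.2°) ≈ 0.709571
sin(B) ≈ 5.8·0.709571/8.8 ≈ 4.11551/8.8 ≈ 0.467672
B = arcsin(0.467672) ≈ 27.8833°
(Since b ≤ a we need B ≤ A, so the obtuse alternative 180° − 27.8833° ≈ 152.117° is rejected.)

B = 27.88°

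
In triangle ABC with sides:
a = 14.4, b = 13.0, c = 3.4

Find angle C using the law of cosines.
c² = a² + b² − 2ab·cos(C)  ⇒  cos(C) = (a² + b² − c²)/(2ab)
cos(C) = (14.4² + 13.0² − 3.4²)/(2·14.4·13.0) = (207.36 + 169 − 11.56)/374.4 = 364.8/374.4 ≈ 0.974359
C = arccos(0.974359) ≈ 13.0028°

C = 13°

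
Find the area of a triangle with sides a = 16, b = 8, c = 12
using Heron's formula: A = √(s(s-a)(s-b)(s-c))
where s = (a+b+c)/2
s = (16 + 8 + 12)/2 = 36/2 = 18
s − a = 2, s − b = 10, s − c = 6
s(s−a)(s−b)(s−c) = 18·2·10·6 = 2160
Area = √2160 ≈ 46.4758

s = 18.0, Area = 46.48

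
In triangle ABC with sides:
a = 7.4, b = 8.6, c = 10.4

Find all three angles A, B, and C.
Law of cosines for each angle (a² = 54.76, b² = 73.96, c² = 108.16):
cos(A) = (b² + c² − a²)/(2bc) = (73.96 + 108.16 − 54.76)/(2·8.6·10.4) = 127.36/178.88 ≈ 0.711986  ⇒  A ≈ 44.6033°
cos(B) = (a² + c² − b²)/(2ac) = (54.76 + 108.16 − 73.96)/(2·7.4·10.4) = 88.96/153.92 ≈ 0.577963  ⇒  B ≈ 54.6926°
cos(C) = (a² + b² − c²)/(2ab) = (54.76 + 73.96 − 108.16)/(2·7.4·8.6) = 20.56/127.28 ≈ 0.161534  ⇒  C ≈ 80.7041°
Check: A + B + C ≈ 180°

A = 44.6°, B = 54.69°, C = 80.7°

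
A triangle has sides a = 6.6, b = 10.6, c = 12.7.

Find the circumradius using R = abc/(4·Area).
First find the area with Heron's formula.
s = (6.6 + 10.6 + 12.7)/2 = 14.95
Area = √(s(s−a)(s−b)(s−c)) = √(14.95·8.35·4.35·2.25) ≈ √1221.8 ≈ 34.9542
abc = 6.6·10.6·12.7 = 888.492
R = abc/(4·Area) ≈ 888.492/(4·34.9542) = 888.492/139.817 ≈ 6.35468

R = 6.355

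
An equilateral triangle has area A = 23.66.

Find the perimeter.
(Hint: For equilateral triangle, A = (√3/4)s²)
A = (√3/4)s²  ⇒  s² = 4A/√3 = 4·23.66/√3 = 94.64/1.73205 ≈ 54.6404
s ≈ √54.6404 ≈ 7.39192
Perimeter = 3s ≈ 3·7.39192 ≈ 22.1757

Perimeter = 22.18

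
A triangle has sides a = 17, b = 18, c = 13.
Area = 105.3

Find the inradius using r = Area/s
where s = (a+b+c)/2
s = (17 + 18 + 13)/2 = 48/2 = 24
r = Area/s = 105.3/24 ≈ 4.3875

r = 4.388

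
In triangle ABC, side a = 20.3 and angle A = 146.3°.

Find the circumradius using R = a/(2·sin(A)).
R = a/(2·sin(A)) = 20.3/(2·sin(146.3°))
sin(146.3°) ≈ 0.554844
R ≈ 20.3/(2·0.554844) = 20.3/1.10969 ≈ 18.2934

R = 18.29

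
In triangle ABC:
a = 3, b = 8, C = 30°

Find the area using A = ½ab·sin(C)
A = ½·a·b·sin(C) = ½·3·8·sin(30°)
sin(30°) ≈ 0.5
A ≈ ½·24·0.5 = 12·0.5 ≈ 6

Area = 6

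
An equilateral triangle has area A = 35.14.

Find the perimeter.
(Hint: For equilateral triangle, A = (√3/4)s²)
A = (√3/4)s²  ⇒  s² = 4A/√3 = 4·35.14/√3 = 140.56/1.73205 ≈ 81.1524
s ≈ √81.1524 ≈ 9.00846
Perimeter = 3s ≈ 3·9.00846 ≈ 27.0254

Perimeter = 27.03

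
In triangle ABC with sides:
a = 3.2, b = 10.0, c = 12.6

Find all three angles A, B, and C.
Law of cosines for each angle (a² = 10.24, b² = 100, c² = 158.76):
cos(A) = (b² + c² − a²)/(2bc) = (100 + 158.76 − 10.24)/(2·10.0·12.6) = 248.52/252 ≈ 0.98619  ⇒  A ≈ 9.53297°
cos(B) = (a² + c² − b²)/(2ac) = (10.24 + 158.76 − 100)/(2·3.2·12.6) = 69/80.64 ≈ 0.855655  ⇒  B ≈ 31.1679°
cos(C) = (a² + b² − c²)/(2ab) = (10.24 + 100 − 158.76)/(2·3.2·10.0) = -48.52/64 ≈ -0.758125  ⇒  C ≈ 139.299°
Check: A + B + C ≈ 180°

A = 9.533°, B = 31.17°, C = 139.3°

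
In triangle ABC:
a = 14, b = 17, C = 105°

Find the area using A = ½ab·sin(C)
A = ½·a·b·sin(C) = ½·14·17·sin(105°)
sin(105°) ≈ 0.965926
A ≈ ½·238·0.965926 = 119·0.965926 ≈ 114.945

Area = 114.9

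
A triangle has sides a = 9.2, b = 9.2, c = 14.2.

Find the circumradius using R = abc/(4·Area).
First find the area with Heron's formula.
s = (9.2 + 9.2 + 14.2)/2 = 16.3
Area = √(s(s−a)(s−b)(s−c)) = √(16.3·7.1·7.1·2.1) ≈ √1725.53 ≈ 41.5396
abc = 9.2·9.2·14.2 = 1201.888
R = abc/(4·Area) ≈ 1201.888/(4·41.5396) = 1201.888/166.158 ≈ 7.2334

R = 7.233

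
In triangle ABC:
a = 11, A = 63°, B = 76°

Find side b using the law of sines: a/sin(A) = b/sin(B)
a/sin(A) = b/sin(B)  ⇒  b = a·sin(B)/sin(A) = 11·sin(76°)/sin(63°)
sin(76°) ≈ 0.970296, sin(63°) ≈ 0.891007
b ≈ 11·0.970296/0.891007 ≈ 10.6733/0.891007 ≈ 11.9789

b = 11.98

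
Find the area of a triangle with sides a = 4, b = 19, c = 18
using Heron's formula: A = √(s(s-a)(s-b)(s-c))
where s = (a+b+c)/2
s = (4 + 19 + 18)/2 = 41/2 = 20.5
s − a = 16.5, s − b = 1.5, s − c = 2.5
s(s−a)(s−b)(s−c) = 20.5·16.5·1.5·2.5 = 1268.4375
Area = √1268.4375 ≈ 35.6151

s = 20.5, Area = 35.62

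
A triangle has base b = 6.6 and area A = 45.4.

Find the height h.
A = ½·b·h  ⇒  h = 2A/b = 2·45.4/6.6 = 90.8/6.6 ≈ 13.7576

h = 13.76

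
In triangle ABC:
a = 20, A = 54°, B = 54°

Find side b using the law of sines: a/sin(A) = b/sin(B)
a/sin(A) = b/sin(B)  ⇒  b = a·sin(B)/sin(A) = 20·sin(54°)/sin(54°)
sin(54°) ≈ 0.809017, sin(54°) ≈ 0.809017
b ≈ 20·0.809017/0.809017 ≈ 16.1803/0.809017 ≈ 20

b = 20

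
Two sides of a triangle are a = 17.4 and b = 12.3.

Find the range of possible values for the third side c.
Triangle inequality: |a − b| < c < a + b
|a − b| = |17.4 − 12.3| = 5.1
a + b = 17.4 + 12.3 = 29.7

5.1 < c < 29.7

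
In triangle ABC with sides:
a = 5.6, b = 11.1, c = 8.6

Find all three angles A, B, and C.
Law of cosines for each angle (a² = 31.36, b² = 123.21, c² = 73.96):
cos(A) = (b² + c² − a²)/(2bc) = (123.21 + 73.96 − 31.36)/(2·11.1·8.6) = 165.81/190.92 ≈ 0.868479  ⇒  A ≈ 29.7176°
cos(B) = (a² + c² − b²)/(2ac) = (31.36 + 73.96 − 123.21)/(2·5.6·8.6) = -17.89/96.32 ≈ -0.185735  ⇒  B ≈ 100.704°
cos(C) = (a² + b² − c²)/(2ab) = (31.36 + 123.21 − 73.96)/(2·5.6·11.1) = 80.61/124.32 ≈ 0.648407  ⇒  C ≈ 49.5784°
Check: A + B + C ≈ 180°

A = 29.72°, B = 100.7°, C = 49.58°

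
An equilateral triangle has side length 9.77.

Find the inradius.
r = Area/s with s the semi-perimeter.
Area = (√3/4)·9.77² = (√3/4)·95.4529 ≈ 0.433013·95.4529 ≈ 41.3323
s = 3·9.77/2 = 14.655
r ≈ 41.3323/14.655 ≈ 2.82036
(Equivalently r = side/(2√3) = 9.77/3.4641 ≈ 2.82036.)

r = 2.82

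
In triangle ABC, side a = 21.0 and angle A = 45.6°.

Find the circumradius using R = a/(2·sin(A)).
R = a/(2·sin(A)) = 21.0/(2·sin(45.6°))
sin(45.6°) ≈ 0.714473
R ≈ 21.0/(2·0.714473) = 21.0/1.42895 ≈ 14.6962

R = 14.7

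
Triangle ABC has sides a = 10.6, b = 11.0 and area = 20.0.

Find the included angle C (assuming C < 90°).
Area = ½·a·b·sin(C)  ⇒  sin(C) = 2·Area/(a·b) = 2·20.0/(10.6·11.0) = 40/116.6 ≈ 0.343053
C = arcsin(0.343053) ≈ 20.063° (taking the acute solution since C < 90°)

C = 20.06°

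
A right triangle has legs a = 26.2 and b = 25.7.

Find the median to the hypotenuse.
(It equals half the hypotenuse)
Hypotenuse c = √(a² + b²) = √(686.44 + 660.49) = √1346.93 ≈ 36.7005
Median to hypotenuse = c/2 ≈ 36.7005/2 ≈ 18.3503

Median = 18.35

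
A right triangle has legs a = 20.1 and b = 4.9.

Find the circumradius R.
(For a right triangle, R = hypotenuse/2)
Hypotenuse c = √(a² + b²) = √(404.01 + 24.01) = √428.02 ≈ 20.6886
R = c/2 ≈ 20.6886/2 ≈ 10.3443

R = 10.34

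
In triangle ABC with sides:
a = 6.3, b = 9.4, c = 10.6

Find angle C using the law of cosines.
c² = a² + b² − 2ab·cos(C)  ⇒  cos(C) = (a² + b² − c²)/(2ab)
cos(C) = (6.3² + 9.4² − 10.6²)/(2·6.3·9.4) = (39.69 + 88.36 − 112.36)/118.44 = 15.69/118.44 ≈ 0.132472
C = arccos(0.132472) ≈ 82.3875°

C = 82.39°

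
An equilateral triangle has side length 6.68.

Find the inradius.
r = Area/s with s the semi-perimeter.
Area = (√3/4)·6.68² = (√3/4)·44.6224 ≈ 0.433013·44.6224 ≈ 19.3221
s = 3·6.68/2 = 10.02
r ≈ 19.3221/10.02 ≈ 1.92835
(Equivalently r = side/(2√3) = 6.68/3.4641 ≈ 1.92835.)

r = 1.928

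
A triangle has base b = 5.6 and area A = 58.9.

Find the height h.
A = ½·b·h  ⇒  h = 2A/b = 2·58.9/5.6 = 117.8/5.6 ≈ 21.0357

h = 21.04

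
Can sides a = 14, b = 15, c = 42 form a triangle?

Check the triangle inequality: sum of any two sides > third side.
a + b vs c: 14 + 15 = 29 ≤ 42  ✗
a + c vs b: 14 + 42 = 56 > 15  ✓
b + c vs a: 15 + 42 = 57 > 14  ✓

No: 14 + 15 = 29 is not > 42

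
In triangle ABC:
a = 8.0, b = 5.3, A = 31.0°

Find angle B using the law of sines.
a/sin(A) = b/sin(B)  ⇒  sin(B) = b·sin(A)/a = 5.3·sin(31.0°)/8.0
sin(31.0°) ≈ 0.515038
sin(B) ≈ 5.3·0.515038/8.0 ≈ 2.7297/8.0 ≈ 0.341213
B = arcsin(0.341213) ≈ 19.9508°
(Since b ≤ a we need B ≤ A, so the obtuse alternative 180° − 19.9508° ≈ 160.049° is rejected.)

B = 19.95°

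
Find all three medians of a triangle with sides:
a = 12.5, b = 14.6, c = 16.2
Median formula: m_a = ½√(2b² + 2c² − a²) (and cyclically). a² = 156.25, b² = 213.16, c² = 262.44.
m_a = ½√(2·213.16 + 2·262.44 − 156.25) = ½√794.95 ≈ ½·28.1949 ≈ 14.0974
m_b = ½√(2·156.25 + 2·262.44 − 213.16) = ½√624.22 ≈ ½·24.9844 ≈ 12.4922
m_c = ½√(2·156.25 + 2·213.16 − 262.44) = ½√476.38 ≈ ½·21.8261 ≈ 10.9131

m_a = 14.1, m_b = 12.49, m_c = 10.91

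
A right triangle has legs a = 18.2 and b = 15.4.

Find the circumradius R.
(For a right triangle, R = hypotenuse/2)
Hypotenuse c = √(a² + b²) = √(331.24 + 237.16) = √568.4 ≈ 23.8411
R = c/2 ≈ 23.8411/2 ≈ 11.9206

R = 11.92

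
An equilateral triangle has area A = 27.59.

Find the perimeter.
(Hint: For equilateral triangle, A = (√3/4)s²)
A = (√3/4)s²  ⇒  s² = 4A/√3 = 4·27.59/√3 = 110.36/1.73205 ≈ 63.7164
s ≈ √63.7164 ≈ 7.98225
Perimeter = 3s ≈ 3·7.98225 ≈ 23.9468

Perimeter = 23.95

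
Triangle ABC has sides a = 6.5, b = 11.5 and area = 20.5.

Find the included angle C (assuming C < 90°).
Area = ½·a·b·sin(C)  ⇒  sin(C) = 2·Area/(a·b) = 2·20.5/(6.5·11.5) = 41/74.75 ≈ 0.548495
C = arcsin(0.548495) ≈ 33.2638° (taking the acute solution since C < 90°)

C = 33.26°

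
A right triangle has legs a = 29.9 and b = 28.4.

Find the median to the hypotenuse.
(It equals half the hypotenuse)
Hypotenuse c = √(a² + b²) = √(894.01 + 806.56) = √1700.57 ≈ 41.238
Median to hypotenuse = c/2 ≈ 41.238/2 ≈ 20.619

Median = 20.62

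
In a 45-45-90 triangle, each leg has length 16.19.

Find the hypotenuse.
In a 45-45-90 triangle the sides are in ratio 1 : 1 : √2, so hypotenuse = leg·√2.
Hypotenuse = 16.19·√2 ≈ 16.19·1.41421 ≈ 22.8961

Hypotenuse = 16.19√2 = 22.9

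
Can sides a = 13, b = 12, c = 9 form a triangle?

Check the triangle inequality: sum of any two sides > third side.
a + b vs c: 13 + 12 = 25 > 9  ✓
a + c vs b: 13 + 9 = 22 > 12  ✓
b + c vs a: 12 + 9 = 21 > 13  ✓

Yes, triangle inequality satisfied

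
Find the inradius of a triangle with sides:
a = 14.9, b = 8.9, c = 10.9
r = Area/s where s is the semi-perimeter.
s = (14.9 + 8.9 + 10.9)/2 = 34.7/2 = 17.35
Area = √(s(s−a)(s−b)(s−c)) = √(17.35·2.45·8.45·6.45) ≈ √2316.77 ≈ 48.1328
r ≈ 48.1328/17.35 ≈ 2.77422

r = 2.774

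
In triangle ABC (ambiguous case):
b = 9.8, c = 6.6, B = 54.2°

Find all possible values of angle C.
b/sin(B) = c/sin(C)  ⇒  sin(C) = c·sin(B)/b = 6.6·sin(54.2°)/9.8
sin(54.2°) ≈ 0.811064
sin(C) ≈ 6.6·0.811064/9.8 ≈ 5.35302/9.8 ≈ 0.546227
Candidate 1: C₁ = arcsin(0.546227) ≈ 33.1085°  →  A = 180° − 54.2° − 33.1085° ≈ 92.6915° > 0, valid
Candidate 2: C₂ = 180° − C₁ ≈ 146.891°  →  A = 180° − 54.2° − 146.891° ≈ -21.0915° ≤ 0, not a valid triangle

C = 33.11° (one solution)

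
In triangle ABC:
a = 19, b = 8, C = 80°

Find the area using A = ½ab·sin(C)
A = ½·a·b·sin(C) = ½·19·8·sin(80°)
sin(80°) ≈ 0.984808
A ≈ ½·152·0.984808 = 76·0.984808 ≈ 74.8454

Area = 74.85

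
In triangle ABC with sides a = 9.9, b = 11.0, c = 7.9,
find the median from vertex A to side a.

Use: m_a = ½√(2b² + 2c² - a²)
m_a = ½√(2·11.0² + 2·7.9² − 9.9²) = ½√(2·121 + 2·62.41 − 98.01) = ½√(242 + 124.82 − 98.01) = ½√268.81
√268.81 ≈ 16.3954, so m_a ≈ 8.19771

m_a = 8.198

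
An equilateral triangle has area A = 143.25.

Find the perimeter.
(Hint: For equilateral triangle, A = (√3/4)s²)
A = (√3/4)s²  ⇒  s² = 4A/√3 = 4·143.25/√3 = 573/1.73205 ≈ 330.822
s ≈ √330.822 ≈ 18.1885
Perimeter = 3s ≈ 3·18.1885 ≈ 54.5655

Perimeter = 54.57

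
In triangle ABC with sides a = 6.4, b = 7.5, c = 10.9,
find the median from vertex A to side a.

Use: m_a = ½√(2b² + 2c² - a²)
m_a = ½√(2·7.5² + 2·10.9² − 6.4²) = ½√(2·56.25 + 2·118.81 − 40.96) = ½√(112.5 + 237.62 − 40.96) = ½√309.16
√309.16 ≈ 17.5829, so m_a ≈ 8.79147

m_a = 8.791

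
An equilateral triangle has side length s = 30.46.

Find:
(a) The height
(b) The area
(a) The height splits the triangle into two 30-60-90 halves: h = s·√3/2 = 30.46·1.73205/2 ≈ 52.7583/2 ≈ 26.3791
(b) Area = (√3/4)·s² = (√3/4)·30.46² = (√3/4)·927.8116 ≈ 0.433013·927.8116 ≈ 401.754

Height = 26.38, Area = 401.8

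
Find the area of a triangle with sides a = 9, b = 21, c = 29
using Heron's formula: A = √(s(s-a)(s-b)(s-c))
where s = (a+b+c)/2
s = (9 + 21 + 29)/2 = 59/2 = 29.5
s − a = 20.5, s − b = 8.5, s − c = 0.5
s(s−a)(s−b)(s−c) = 29.5·20.5·8.5·0.5 = 2570.1875
Area = √2570.1875 ≈ 50.697

s = 29.5, Area = 50.7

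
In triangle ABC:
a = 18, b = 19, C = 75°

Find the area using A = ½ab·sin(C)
A = ½·a·b·sin(C) = ½·18·19·sin(75°)
sin(75°) ≈ 0.965926
A ≈ ½·342·0.965926 = 171·0.965926 ≈ 165.173

Area = 165.2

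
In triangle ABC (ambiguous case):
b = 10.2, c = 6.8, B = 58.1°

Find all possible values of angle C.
b/sin(B) = c/sin(C)  ⇒  sin(C) = c·sin(B)/b = 6.8·sin(58.1°)/10.2
sin(58.1°) ≈ 0.848972
sin(C) ≈ 6.8·0.848972/10.2 ≈ 5.77301/10.2 ≈ 0.565981
Candidate 1: C₁ = arcsin(0.565981) ≈ 34.4705°  →  A = 180° − 58.1° − 34.4705° ≈ 87.4295° > 0, valid
Candidate 2: C₂ = 180° − C₁ ≈ 145.53°  →  A = 180° − 58.1° − 145.53° ≈ -23.6295° ≤ 0, not a valid triangle

C = 34.47° (one solution)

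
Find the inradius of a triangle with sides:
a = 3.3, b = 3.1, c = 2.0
r = Area/s where s is the semi-perimeter.
s = (3.3 + 3.1 + 2.0)/2 = 8.4/2 = 4.2
Area = √(s(s−a)(s−b)(s−c)) = √(4.2·0.9·1.1·2.2) ≈ √9.1476 ≈ 3.0245
r ≈ 3.0245/4.2 ≈ 0.720119

r = 0.7201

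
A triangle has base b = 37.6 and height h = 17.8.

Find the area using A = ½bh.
A = ½·b·h = ½·37.6·17.8 = ½·669.28 = 334.64

Area = 334.64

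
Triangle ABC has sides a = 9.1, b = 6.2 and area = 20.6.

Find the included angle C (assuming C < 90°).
Area = ½·a·b·sin(C)  ⇒  sin(C) = 2·Area/(a·b) = 2·20.6/(9.1·6.2) = 41.2/56.42 ≈ 0.730238
C = arcsin(0.730238) ≈ 46.9063° (taking the acute solution since C < 90°)

C = 46.91°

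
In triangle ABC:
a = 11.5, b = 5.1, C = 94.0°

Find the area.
Two sides and the included angle (SAS): A = ½·a·b·sin(C) = ½·11.5·5.1·sin(94.0°)
sin(94.0°) ≈ 0.997564
A ≈ ½·58.65·0.997564 = 29.325·0.997564 ≈ 29.2536

Area = 29.25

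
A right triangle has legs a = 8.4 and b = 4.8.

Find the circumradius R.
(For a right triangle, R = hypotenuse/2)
Hypotenuse c = √(a² + b²) = √(70.56 + 23.04) = √93.6 ≈ 9.67471
R = c/2 ≈ 9.67471/2 ≈ 4.83735

R = 4.837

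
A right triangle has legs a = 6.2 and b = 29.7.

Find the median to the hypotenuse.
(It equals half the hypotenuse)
Hypotenuse c = √(a² + b²) = √(38.44 + 882.09) = √920.53 ≈ 30.3402
Median to hypotenuse = c/2 ≈ 30.3402/2 ≈ 15.1701

Median = 15.17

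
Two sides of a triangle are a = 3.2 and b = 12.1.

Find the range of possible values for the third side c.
Triangle inequality: |a − b| < c < a + b
|a − b| = |3.2 − 12.1| = 8.9
a + b = 3.2 + 12.1 = 15.3

8.9 < c < 15.3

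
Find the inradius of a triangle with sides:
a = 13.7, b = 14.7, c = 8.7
r = Area/s where s is the semi-perimeter.
s = (13.7 + 14.7 + 8.7)/2 = 37.1/2 = 18.55
Area = √(s(s−a)(s−b)(s−c)) = √(18.55·4.85·3.85·9.85) ≈ √3411.79 ≈ 58.4106
r ≈ 58.4106/18.55 ≈ 3.14882

r = 3.149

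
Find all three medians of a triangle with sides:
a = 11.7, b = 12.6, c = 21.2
Median formula: m_a = ½√(2b² + 2c² − a²) (and cyclically). a² = 136.89, b² = 158.76, c² = 449.44.
m_a = ½√(2·158.76 + 2·449.44 − 136.89) = ½√1079.51 ≈ ½·32.8559 ≈ 16.4279
m_b = ½√(2·136.89 + 2·449.44 − 158.76) = ½√1013.9 ≈ ½·31.8418 ≈ 15.9209
m_c = ½√(2·136.89 + 2·158.76 − 449.44) = ½√141.86 ≈ ½·11.9105 ≈ 5.95525

m_a = 16.43, m_b = 15.92, m_c = 5.955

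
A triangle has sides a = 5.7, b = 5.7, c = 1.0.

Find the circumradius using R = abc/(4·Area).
First find the area with Heron's formula.
s = (5.7 + 5.7 + 1.0)/2 = 6.2
Area = √(s(s−a)(s−b)(s−c)) = √(6.2·0.5·0.5·5.2) ≈ √8.06 ≈ 2.83901
abc = 5.7·5.7·1.0 = 32.49
R = abc/(4·Area) ≈ 32.49/(4·2.83901) = 32.49/11.3561 ≈ 2.86103

R = 2.861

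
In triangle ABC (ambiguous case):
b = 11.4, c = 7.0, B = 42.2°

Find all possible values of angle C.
b/sin(B) = c/sin(C)  ⇒  sin(C) = c·sin(B)/b = 7.0·sin(42.2°)/11.4
sin(42.2°) ≈ 0.671721
sin(C) ≈ 7.0·0.671721/11.4 ≈ 4.70204/11.4 ≈ 0.41246
Candidate 1: C₁ = arcsin(0.41246) ≈ 24.3595°  →  A = 180° − 42.2° − 24.3595° ≈ 113.441° > 0, valid
Candidate 2: C₂ = 180° − C₁ ≈ 155.641°  →  A = 180° − 42.2° − 155.641° ≈ -17.8405° ≤ 0, not a valid triangle

C = 24.36° (one solution)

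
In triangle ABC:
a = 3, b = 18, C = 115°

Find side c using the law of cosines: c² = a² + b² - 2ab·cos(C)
c² = 3² + 18² − 2·3·18·cos(115°)
cos(115°) ≈ -0.422618
c² ≈ 9 + 324 − 108·(-0.422618) ≈ 333 + 45.6428 ≈ 378.643
c ≈ √378.643 ≈ 19.4587

c = 19.46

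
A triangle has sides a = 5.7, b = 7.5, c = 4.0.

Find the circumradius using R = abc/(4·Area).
First find the area with Heron's formula.
s = (5.7 + 7.5 + 4.0)/2 = 8.6
Area = √(s(s−a)(s−b)(s−c)) = √(8.6·2.9·1.1·4.6) ≈ √126.196 ≈ 11.2337
abc = 5.7·7.5·4.0 = 171
R = abc/(4·Area) ≈ 171/(4·11.2337) = 171/44.9349 ≈ 3.80551

R = 3.806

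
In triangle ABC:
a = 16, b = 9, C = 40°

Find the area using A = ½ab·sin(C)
A = ½·a·b·sin(C) = ½·16·9·sin(40°)
sin(40°) ≈ 0.642788
A ≈ ½·144·0.642788 = 72·0.642788 ≈ 46.2807

Area = 46.28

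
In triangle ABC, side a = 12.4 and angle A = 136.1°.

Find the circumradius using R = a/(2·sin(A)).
R = a/(2·sin(A)) = 12.4/(2·sin(136.1°))
sin(136.1°) ≈ 0.693402
R ≈ 12.4/(2·0.693402) = 12.4/1.3868 ≈ 8.94142

R = 8.941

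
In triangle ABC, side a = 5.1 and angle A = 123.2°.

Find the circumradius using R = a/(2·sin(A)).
R = a/(2·sin(A)) = 5.1/(2·sin(123.2°))
sin(123.2°) ≈ 0.836764
R ≈ 5.1/(2·0.836764) = 5.1/1.67353 ≈ 3.04745

R = 3.047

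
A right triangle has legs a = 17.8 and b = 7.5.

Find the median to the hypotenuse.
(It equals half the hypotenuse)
Hypotenuse c = √(a² + b²) = √(316.84 + 56.25) = √373.09 ≈ 19.3155
Median to hypotenuse = c/2 ≈ 19.3155/2 ≈ 9.65777

Median = 9.658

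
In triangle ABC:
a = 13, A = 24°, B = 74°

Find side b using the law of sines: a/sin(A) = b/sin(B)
a/sin(A) = b/sin(B)  ⇒  b = a·sin(B)/sin(A) = 13·sin(74°)/sin(24°)
sin(74°) ≈ 0.961262, sin(24°) ≈ 0.406737
b ≈ 13·0.961262/0.406737 ≈ 12.4964/0.406737 ≈ 30.7236

b = 30.72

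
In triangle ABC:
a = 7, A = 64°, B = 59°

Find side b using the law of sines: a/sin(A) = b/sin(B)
a/sin(A) = b/sin(B)  ⇒  b = a·sin(B)/sin(A) = 7·sin(59°)/sin(64°)
sin(59°) ≈ 0.857167, sin(64°) ≈ 0.898794
b ≈ 7·0.857167/0.898794 ≈ 6.00017/0.898794 ≈ 6.6758

b = 6.676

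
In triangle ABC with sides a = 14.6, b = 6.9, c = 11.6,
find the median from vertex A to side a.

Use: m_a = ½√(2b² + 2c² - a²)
m_a = ½√(2·6.9² + 2·11.6² − 14.6²) = ½√(2·47.61 + 2·134.56 − 213.16) = ½√(95.22 + 269.12 − 213.16) = ½√151.18
√151.18 ≈ 12.2955, so m_a ≈ 6.14776

m_a = 6.148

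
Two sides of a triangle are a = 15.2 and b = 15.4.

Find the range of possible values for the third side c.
Triangle inequality: |a − b| < c < a + b
|a − b| = |15.2 − 15.4| = 0.2
a + b = 15.2 + 15.4 = 30.6

0.2 < c < 30.6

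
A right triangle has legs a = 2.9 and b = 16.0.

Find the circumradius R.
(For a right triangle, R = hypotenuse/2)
Hypotenuse c = √(a² + b²) = √(8.41 + 256) = √264.41 ≈ 16.2607
R = c/2 ≈ 16.2607/2 ≈ 8.13034

R = 8.13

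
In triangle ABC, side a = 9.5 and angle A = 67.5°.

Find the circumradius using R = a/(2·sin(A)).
R = a/(2·sin(A)) = 9.5/(2·sin(67.5°))
sin(67.5°) ≈ 0.92388
R ≈ 9.5/(2·0.92388) = 9.5/1.84776 ≈ 5.14136

R = 5.141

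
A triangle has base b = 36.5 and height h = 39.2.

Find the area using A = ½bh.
A = ½·b·h = ½·36.5·39.2 = ½·1430.8 = 715.4

Area = 715.4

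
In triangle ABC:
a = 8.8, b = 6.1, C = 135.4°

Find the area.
Two sides and the included angle (SAS): A = ½·a·b·sin(C) = ½·8.8·6.1·sin(135.4°)
sin(135.4°) ≈ 0.702153
A ≈ ½·53.68·0.702153 = 26.84·0.702153 ≈ 18.8458

Area = 18.85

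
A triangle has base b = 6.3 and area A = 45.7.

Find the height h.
A = ½·b·h  ⇒  h = 2A/b = 2·45.7/6.3 = 91.4/6.3 ≈ 14.5079

h = 14.51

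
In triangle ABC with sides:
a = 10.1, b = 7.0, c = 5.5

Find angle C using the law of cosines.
c² = a² + b² − 2ab·cos(C)  ⇒  cos(C) = (a² + b² − c²)/(2ab)
cos(C) = (10.1² + 7.0² − 5.5²)/(2·10.1·7.0) = (102.01 + 49 − 30.25)/141.4 = 120.76/141.4 ≈ 0.854031
C = arccos(0.854031) ≈ 31.3471°

C = 31.35°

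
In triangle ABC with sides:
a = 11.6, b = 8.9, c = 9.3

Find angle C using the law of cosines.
c² = a² + b² − 2ab·cos(C)  ⇒  cos(C) = (a² + b² − c²)/(2ab)
cos(C) = (11.6² + 8.9² − 9.3²)/(2·11.6·8.9) = (134.56 + 79.21 − 86.49)/206.48 = 127.28/206.48 ≈ 0.616428
C = arccos(0.616428) ≈ 51.9443°

C = 51.94°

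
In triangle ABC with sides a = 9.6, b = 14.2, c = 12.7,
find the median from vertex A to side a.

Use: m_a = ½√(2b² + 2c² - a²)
m_a = ½√(2·14.2² + 2·12.7² − 9.6²) = ½√(2·201.64 + 2·161.29 − 92.16) = ½√(403.28 + 322.58 − 92.16) = ½√633.7
√633.7 ≈ 25.1734, so m_a ≈ 12.5867

m_a = 12.59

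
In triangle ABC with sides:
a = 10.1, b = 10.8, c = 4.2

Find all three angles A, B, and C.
Law of cosines for each angle (a² = 102.01, b² = 116.64, c² = 17.64):
cos(A) = (b² + c² − a²)/(2bc) = (116.64 + 17.64 − 102.01)/(2·10.8·4.2) = 32.27/90.72 ≈ 0.35571  ⇒  A ≈ 69.163°
cos(B) = (a² + c² − b²)/(2ac) = (102.01 + 17.64 − 116.64)/(2·10.1·4.2) = 3.01/84.84 ≈ 0.0354785  ⇒  B ≈ 87.9668°
cos(C) = (a² + b² − c²)/(2ab) = (102.01 + 116.64 − 17.64)/(2·10.1·10.8) = 201.01/218.16 ≈ 0.921388  ⇒  C ≈ 22.8702°
Check: A + B + C ≈ 180°

A = 69.16°, B = 87.97°, C = 22.87°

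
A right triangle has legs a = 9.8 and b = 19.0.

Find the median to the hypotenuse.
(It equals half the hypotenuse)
Hypotenuse c = √(a² + b²) = √(96.04 + 361) = √457.04 ≈ 21.3785
Median to hypotenuse = c/2 ≈ 21.3785/2 ≈ 10.6892

Median = 10.69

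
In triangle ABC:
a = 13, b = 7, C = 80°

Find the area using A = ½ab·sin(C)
A = ½·a·b·sin(C) = ½·13·7·sin(80°)
sin(80°) ≈ 0.984808
A ≈ ½·91·0.984808 = 45.5·0.984808 ≈ 44.8088

Area = 44.81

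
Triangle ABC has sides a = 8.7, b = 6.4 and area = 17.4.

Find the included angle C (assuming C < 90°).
Area = ½·a·b·sin(C)  ⇒  sin(C) = 2·Area/(a·b) = 2·17.4/(8.7·6.4) = 34.8/55.68 ≈ 0.625
C = arcsin(0.625) ≈ 38.6822° (taking the acute solution since C < 90°)

C = 38.68°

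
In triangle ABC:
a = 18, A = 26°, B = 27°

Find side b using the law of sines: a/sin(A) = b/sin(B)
a/sin(A) = b/sin(B)  ⇒  b = a·sin(B)/sin(A) = 18·sin(27°)/sin(26°)
sin(27°) ≈ 0.45399, sin(26°) ≈ 0.438371
b ≈ 18·0.45399/0.438371 ≈ 8.17183/0.438371 ≈ 18.6413

b = 18.64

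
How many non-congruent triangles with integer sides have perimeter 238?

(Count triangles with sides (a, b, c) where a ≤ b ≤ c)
Let a ≤ b ≤ c with a + b + c = 238. The only binding inequality is a + b > c, i.e. 238 − c > c, so c < 238/2; and c ≥ 238/3 since c is the largest side.
So 80 ≤ c ≤ 118. For each c, b runs from ⌈(238 − c)/2⌉ up to c (then a = 238 − b − c satisfies 1 ≤ a ≤ b automatically), giving c − ⌈(238 − c)/2⌉ + 1 choices.
Summing over c: 2 + 3 + 5 + 6 + … + 57 + 59  (39 terms, c = 80, …, 118) = 1180
Check (closed form: nearest integer to p²/48 for even p, (p+3)²/48 for odd p): 238²/48 = 56644/48 ≈ 1180.08 → 1180

1180 triangles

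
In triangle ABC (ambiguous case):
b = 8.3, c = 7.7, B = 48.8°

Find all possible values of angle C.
b/sin(B) = c/sin(C)  ⇒  sin(C) = c·sin(B)/b = 7.7·sin(48.8°)/8.3
sin(48.8°) ≈ 0.752415
sin(C) ≈ 7.7·0.752415/8.3 ≈ 5.79359/8.3 ≈ 0.698023
Candidate 1: C₁ = arcsin(0.698023) ≈ 44.2686°  →  A = 180° − 48.8° − 44.2686° ≈ 86.9314° > 0, valid
Candidate 2: C₂ = 180° − C₁ ≈ 135.731°  →  A = 180° − 48.8° − 135.731° ≈ -4.5314° ≤ 0, not a valid triangle

C = 44.27° (one solution)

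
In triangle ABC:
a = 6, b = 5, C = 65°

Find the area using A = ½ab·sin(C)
A = ½·a·b·sin(C) = ½·6·5·sin(65°)
sin(65°) ≈ 0.906308
A ≈ ½·30·0.906308 = 15·0.906308 ≈ 13.5946

Area = 13.59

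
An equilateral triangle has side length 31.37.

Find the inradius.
r = Area/s with s the semi-perimeter.
Area = (√3/4)·31.37² = (√3/4)·984.0769 ≈ 0.433013·984.0769 ≈ 426.118
s = 3·31.37/2 = 47.055
r ≈ 426.118/47.055 ≈ 9.05574
(Equivalently r = side/(2√3) = 31.37/3.4641 ≈ 9.05574.)

r = 9.056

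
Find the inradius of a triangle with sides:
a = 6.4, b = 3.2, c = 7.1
r = Area/s where s is the semi-perimeter.
s = (6.4 + 3.2 + 7.1)/2 = 16.7/2 = 8.35
Area = √(s(s−a)(s−b)(s−c)) = √(8.35·1.95·5.15·1.25) ≈ √104.819 ≈ 10.2381
r ≈ 10.2381/8.35 ≈ 1.22612

r = 1.226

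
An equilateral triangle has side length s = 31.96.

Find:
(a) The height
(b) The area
(a) The height splits the triangle into two 30-60-90 halves: h = s·√3/2 = 31.96·1.73205/2 ≈ 55.3563/2 ≈ 27.6782
(b) Area = (√3/4)·s² = (√3/4)·31.96² = (√3/4)·1021.4416 ≈ 0.433013·1021.4416 ≈ 442.297

Height = 27.68, Area = 442.3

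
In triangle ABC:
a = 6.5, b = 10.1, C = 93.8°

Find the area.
Two sides and the included angle (SAS): A = ½·a·b·sin(C) = ½·6.5·10.1·sin(93.8°)
sin(93.8°) ≈ 0.997801
A ≈ ½·65.65·0.997801 = 32.825·0.997801 ≈ 32.7528

Area = 32.75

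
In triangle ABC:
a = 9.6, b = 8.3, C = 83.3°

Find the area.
Two sides and the included angle (SAS): A = ½·a·b·sin(C) = ½·9.6·8.3·sin(83.3°)
sin(83.3°) ≈ 0.993171
A ≈ ½·79.68·0.993171 = 39.84·0.993171 ≈ 39.5679

Area = 39.57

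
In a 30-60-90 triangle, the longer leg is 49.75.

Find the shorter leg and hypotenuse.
In a 30-60-90 triangle the sides are in ratio 1 : √3 : 2, so short leg = long leg/√3 and hypotenuse = 2·(short leg).
Short leg = 49.75/√3 ≈ 49.75/1.73205 ≈ 28.7232
Hypotenuse = 2·28.7232 ≈ 57.4464

Short leg = 28.72, Hypotenuse = 57.45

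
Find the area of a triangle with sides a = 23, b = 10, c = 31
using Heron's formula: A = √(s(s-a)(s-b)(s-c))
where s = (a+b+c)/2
s = (23 + 10 + 31)/2 = 64/2 = 32
s − a = 9, s − b = 22, s − c = 1
s(s−a)(s−b)(s−c) = 32·9·22·1 = 6336
Area = √6336 ≈ 79.599

s = 32.0, Area = 79.6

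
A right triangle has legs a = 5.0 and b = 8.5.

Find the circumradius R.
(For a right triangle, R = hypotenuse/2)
Hypotenuse c = √(a² + b²) = √(25 + 72.25) = √97.25 ≈ 9.86154
R = c/2 ≈ 9.86154/2 ≈ 4.93077

R = 4.931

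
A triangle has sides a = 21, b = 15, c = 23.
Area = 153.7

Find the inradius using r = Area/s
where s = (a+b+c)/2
s = (21 + 15 + 23)/2 = 59/2 = 29.5
r = Area/s = 153.7/29.5 ≈ 5.21017

r = 5.21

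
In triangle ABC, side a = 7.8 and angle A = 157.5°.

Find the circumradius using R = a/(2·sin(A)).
R = a/(2·sin(A)) = 7.8/(2·sin(157.5°))
sin(157.5°) ≈ 0.382683
R ≈ 7.8/(2·0.382683) = 7.8/0.765367 ≈ 10.1912

R = 10.19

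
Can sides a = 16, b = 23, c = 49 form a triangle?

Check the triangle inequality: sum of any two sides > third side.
a + b vs c: 16 + 23 = 39 ≤ 49  ✗
a + c vs b: 16 + 49 = 65 > 23  ✓
b + c vs a: 23 + 49 = 72 > 16  ✓

No: 16 + 23 = 39 is not > 49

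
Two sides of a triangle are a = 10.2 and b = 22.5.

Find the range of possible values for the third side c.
Triangle inequality: |a − b| < c < a + b
|a − b| = |10.2 − 22.5| = 12.3
a + b = 10.2 + 22.5 = 32.7

12.3 < c < 32.7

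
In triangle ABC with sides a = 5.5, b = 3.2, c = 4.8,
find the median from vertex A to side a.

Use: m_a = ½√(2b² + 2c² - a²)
m_a = ½√(2·3.2² + 2·4.8² − 5.5²) = ½√(2·10.24 + 2·23.04 − 30.25) = ½√(20.48 + 46.08 − 30.25) = ½√36.31
√36.31 ≈ 6.02578, so m_a ≈ 3.01289

m_a = 3.013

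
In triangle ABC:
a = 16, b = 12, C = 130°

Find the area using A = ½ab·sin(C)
A = ½·a·b·sin(C) = ½·16·12·sin(130°)
sin(130°) ≈ 0.766044
A ≈ ½·192·0.766044 = 96·0.766044 ≈ 73.5403

Area = 73.54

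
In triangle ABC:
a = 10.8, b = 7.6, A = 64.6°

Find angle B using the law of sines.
a/sin(A) = b/sin(B)  ⇒  sin(B) = b·sin(A)/a = 7.6·sin(64.6°)/10.8
sin(64.6°) ≈ 0.903335
sin(B) ≈ 7.6·0.903335/10.8 ≈ 6.86535/10.8 ≈ 0.63568
B = arcsin(0.63568) ≈ 39.4705°
(Since b ≤ a we need B ≤ A, so the obtuse alternative 180° − 39.4705° ≈ 140.53° is rejected.)

B = 39.47°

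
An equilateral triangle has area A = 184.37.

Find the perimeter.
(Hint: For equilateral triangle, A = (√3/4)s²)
A = (√3/4)s²  ⇒  s² = 4A/√3 = 4·184.37/√3 = 737.48/1.73205 ≈ 425.784
s ≈ √425.784 ≈ 20.6345
Perimeter = 3s ≈ 3·20.6345 ≈ 61.9036

Perimeter = 61.9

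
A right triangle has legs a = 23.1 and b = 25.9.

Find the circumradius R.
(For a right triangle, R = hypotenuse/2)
Hypotenuse c = √(a² + b²) = √(533.61 + 670.81) = √1204.42 ≈ 34.7048
R = c/2 ≈ 34.7048/2 ≈ 17.3524

R = 17.35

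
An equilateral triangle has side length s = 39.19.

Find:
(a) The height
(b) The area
(a) The height splits the triangle into two 30-60-90 halves: h = s·√3/2 = 39.19·1.73205/2 ≈ 67.8791/2 ≈ 33.9395
(b) Area = (√3/4)·s² = (√3/4)·39.19² = (√3/4)·1535.8561 ≈ 0.433013·1535.8561 ≈ 665.045

Height = 33.94, Area = 665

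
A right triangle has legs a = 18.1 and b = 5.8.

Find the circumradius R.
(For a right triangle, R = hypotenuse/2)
Hypotenuse c = √(a² + b²) = √(327.61 + 33.64) = √361.25 ≈ 19.0066
R = c/2 ≈ 19.0066/2 ≈ 9.50329

R = 9.503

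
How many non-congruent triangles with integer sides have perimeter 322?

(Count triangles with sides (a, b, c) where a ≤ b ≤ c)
Let a ≤ b ≤ c with a + b + c = 322. The only binding inequality is a + b > c, i.e. 322 − c > c, so c < 322/2; and c ≥ 322/3 since c is the largest side.
So 108 ≤ c ≤ 160. For each c, b runs from ⌈(322 − c)/2⌉ up to c (then a = 322 − b − c satisfies 1 ≤ a ≤ b automatically), giving c − ⌈(322 − c)/2⌉ + 1 choices.
Summing over c: 2 + 3 + 5 + 6 + … + 78 + 80  (53 terms, c = 108, …, 160) = 2160
Check (closed form: nearest integer to p²/48 for even p, (p+3)²/48 for odd p): 322²/48 = 103684/48 ≈ 2160.08 → 2160

2160 triangles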